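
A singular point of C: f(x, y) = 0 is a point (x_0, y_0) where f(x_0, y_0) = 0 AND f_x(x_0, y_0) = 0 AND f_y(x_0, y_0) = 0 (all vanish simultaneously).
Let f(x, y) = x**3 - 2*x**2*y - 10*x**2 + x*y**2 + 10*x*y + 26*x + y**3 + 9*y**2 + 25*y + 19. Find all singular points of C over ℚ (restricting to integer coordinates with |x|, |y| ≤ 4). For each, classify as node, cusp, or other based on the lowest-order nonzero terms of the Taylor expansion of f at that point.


Singular points: {(1, -3)}; classification: node.

Compute partial derivatives:
  f_x = 3*x**2 - 4*x*y - 20*x + y**2 + 10*y + 26.
  f_y = -2*x**2 + 2*x*y + 10*x + 3*y**2 + 18*y + 25.
Scan x_0 ∈ {−4, ..., 4}. For each x_0, f_y(x_0, y) is a polynomial in y; find its integer roots y ∈ {−4, ..., 4}, then test f_x and f at those candidates.
  x = -4: f_y(-4, y) = 3*y**2 + 10*y - 47; no integer root y with |y| ≤ 4.
  x = -3: f_y(-3, y) = 3*y**2 + 12*y - 23; no integer root y with |y| ≤ 4.
  x = -2: f_y(-2, y) = 3*y**2 + 14*y - 3; no integer root y with |y| ≤ 4.
  x = -1: f_y(-1, y) = 3*y**2 + 16*y + 13; vanishes at y ∈ {-1}. (-1, -1): f_x = 36 ≠ 0.
  x = 0: f_y(0, y) = 3*y**2 + 18*y + 25; no integer root y with |y| ≤ 4.
  x = 1: f_y(1, y) = 3*y**2 + 20*y + 33; vanishes at y ∈ {-3}. (1, -3): f_x = 0, f = 0 — SINGULAR.
  x = 2: f_y(2, y) = 3*y**2 + 22*y + 37; no integer root y with |y| ≤ 4.
  x = 3: f_y(3, y) = 3*y**2 + 24*y + 37; no integer root y with |y| ≤ 4.
  x = 4: f_y(4, y) = 3*y**2 + 26*y + 33; no integer root y with |y| ≤ 4.
Only singular point on the grid: (1, -3).
Classify: substitute x = 1 + u, y = -3 + v and expand: f = u**3 - 2*u**2*v - u**2 + u*v**2 + v**3 + v**2.
No constant or linear terms (consistent with a singular point). Quadratic part: -u**2 + v**2. Cubic part: u**3 - 2*u**2*v + u*v**2 + v**3.
The quadratic part v**2 - u**2 = (v − u)(v + u) splits into two distinct linear factors, so there are two distinct tangent lines y − -3 = ±(x − 1) — this is a node (ordinary double point).
Classification: node.


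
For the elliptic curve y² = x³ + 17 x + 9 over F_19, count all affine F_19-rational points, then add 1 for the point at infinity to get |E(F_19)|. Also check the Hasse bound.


Affine points = {(0, 3), (0, 16), (3, 7), (3, 12), (6, 2), (6, 17), (8, 7), (8, 12), (9, 6), (9, 13), (10, 1), (10, 18), (11, 8), (11, 11), (16, 8), (16, 11), (17, 9), (17, 10)}; affine count = 18; |E(F_19)| = 19.

Discriminant check: Δ ∝ 4a³ + 27b² = 4·17³ + 27·9² = 4·4913 + 27·81 ≡ 8 (mod 19). Nonzero ⇒ E is nonsingular.
For each x ∈ F_19, compute rhs = x³ + 17·x + 9 mod 19, then count y ∈ F_19 with y² ≡ rhs.
  x = 0: rhs = 9, matching y values: 3, 16 (2 points).
  x = 1: rhs = 8, matching y values: none (0 points).
  x = 2: rhs = 13, matching y values: none (0 points).
  x = 3: rhs = 11, matching y values: 7, 12 (2 points).
  x = 4: rhs = 8, matching y values: none (0 points).
  x = 5: rhs = 10, matching y values: none (0 points).
  x = 6: rhs = 4, matching y values: 2, 17 (2 points).
  x = 7: rhs = 15, matching y values: none (0 points).
  x = 8: rhs = 11, matching y values: 7, 12 (2 points).
  x = 9: rhs = 17, matching y values: 6, 13 (2 points).
  x = 10: rhs = 1, matching y values: 1, 18 (2 points).
  x = 11: rhs = 7, matching y values: 8, 11 (2 points).
  x = 12: rhs = 3, matching y values: none (0 points).
  x = 13: rhs = 14, matching y values: none (0 points).
  x = 14: rhs = 8, matching y values: none (0 points).
  x = 15: rhs = 10, matching y values: none (0 points).
  x = 16: rhs = 7, matching y values: 8, 11 (2 points).
  x = 17: rhs = 5, matching y values: 9, 10 (2 points).
  x = 18: rhs = 10, matching y values: none (0 points).
Total affine count: 18.
Full point count |E(F_19)| = 18 + 1 = 19.
Hasse bound: |19 − (19+1)| = |-1| = 1 ≤ 2√19 ≈ 8.7178 ✓.


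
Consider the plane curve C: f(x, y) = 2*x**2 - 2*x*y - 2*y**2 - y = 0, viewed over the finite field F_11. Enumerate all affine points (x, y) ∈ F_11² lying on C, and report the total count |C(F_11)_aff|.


Affine F_11-points: {(0, 0), (0, 5), (1, 6), (1, 9), (2, 4), (2, 10), (5, 5), (5, 6), (8, 9), (8, 10)}; count = 10.

For each of the 121 pairs (x, y) ∈ F_11², evaluate f(x, y) mod 11. Record the zeros.
  x = 0: [0↦0, 1↦8, 2↦1, 3↦1, 4↦8, 5↦0, 6↦10, 7↦5, 8↦7, 9↦5, 10↦10]  zeros at y ∈ {0, 5}
  x = 1: [0↦2, 1↦8, 2↦10, 3↦8, 4↦2, 5↦3, 6↦0, 7↦4, 8↦4, 9↦0, 10↦3]  zeros at y ∈ {6, 9}
  x = 2: [0↦8, 1↦1, 2↦1, 3↦8, 4↦0, 5↦10, 6↦5, 7↦7, 8↦5, 9↦10, 10↦0]  zeros at y ∈ {4, 10}
  x = 3: [0↦7, 1↦9, 2↦7, 3↦1, 4↦2, 5↦10, 6↦3, 7↦3, 8↦10, 9↦2, 10↦1]  zeros at y ∈ ∅
  x = 4: [0↦10, 1↦10, 2↦6, 3↦9, 4↦8, 5↦3, 6↦5, 7↦3, 8↦8, 9↦9, 10↦6]  zeros at y ∈ ∅
  x = 5: [0↦6, 1↦4, 2↦9, 3↦10, 4↦7, 5↦0, 6↦0, 7↦7, 8↦10, 9↦9, 10↦4]  zeros at y ∈ {5, 6}
  x = 6: [0↦6, 1↦2, 2↦5, 3↦4, 4↦10, 5↦1, 6↦10, 7↦4, 8↦5, 9↦2, 10↦6]  zeros at y ∈ ∅
  x = 7: [0↦10, 1↦4, 2↦5, 3↦2, 4↦6, 5↦6, 6↦2, 7↦5, 8↦4, 9↦10, 10↦1]  zeros at y ∈ ∅
  x = 8: [0↦7, 1↦10, 2↦9, 3↦4, 4↦6, 5↦4, 6↦9, 7↦10, 8↦7, 9↦0, 10↦0]  zeros at y ∈ {9, 10}
  x = 9: [0↦8, 1↦9, 2↦6, 3↦10, 4↦10, 5↦6, 6↦9, 7↦8, 8↦3, 9↦5, 10↦3]  zeros at y ∈ ∅
  x = 10: [0↦2, 1↦1, 2↦7, 3↦9, 4↦7, 5↦1, 6↦2, 7↦10, 8↦3, 9↦3, 10↦10]  zeros at y ∈ ∅
Collecting zeros: affine points = {(0, 0), (0, 5), (1, 6), (1, 9), (2, 4), (2, 10), (5, 5), (5, 6), (8, 9), (8, 10)}.
Total count |C(F_11)_aff| = 10.


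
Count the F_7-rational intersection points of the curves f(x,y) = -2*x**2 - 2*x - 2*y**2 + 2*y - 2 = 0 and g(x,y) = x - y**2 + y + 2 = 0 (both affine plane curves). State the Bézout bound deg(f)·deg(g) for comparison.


Common zeros: ∅; count = 0; Bézout bound = 4.

deg(f) = 2, deg(g) = 2, so Bézout bound = 4.
Scan x ∈ F_7. For each x, list the y ∈ F_7 with f(x, y) ≡ 0 and those with g(x, y) ≡ 0 (mod 7); the common zeros in that column are the intersection.
  x = 0: f ≡ 0 at y ∈ {3, 5}; g ≡ 0 at y ∈ {2, 6}; common: ∅.
  x = 1: f ≡ 0 at y ∈ ∅; g ≡ 0 at y ∈ ∅; common: ∅.
  x = 2: f ≡ 0 at y ∈ {0, 1}; g ≡ 0 at y ∈ ∅; common: ∅.
  x = 3: f ≡ 0 at y ∈ ∅; g ≡ 0 at y ∈ {4}; common: ∅.
  x = 4: f ≡ 0 at y ∈ {0, 1}; g ≡ 0 at y ∈ {3, 5}; common: ∅.
  x = 5: f ≡ 0 at y ∈ ∅; g ≡ 0 at y ∈ {0, 1}; common: ∅.
  x = 6: f ≡ 0 at y ∈ {3, 5}; g ≡ 0 at y ∈ ∅; common: ∅.
Collecting: common zeros = ∅, so the count is 0.
Comparison with the Bézout bound: 0 ≤ 4 = deg(f)·deg(g), as expected for curves with no common component (the affine F_7-count falls short of the bound because intersections may lie at infinity, over extension fields, or carry multiplicity).


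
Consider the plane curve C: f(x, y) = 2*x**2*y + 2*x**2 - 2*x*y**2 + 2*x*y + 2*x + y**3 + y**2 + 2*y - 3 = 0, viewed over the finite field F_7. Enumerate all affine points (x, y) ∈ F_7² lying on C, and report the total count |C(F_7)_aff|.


Affine F_7-points: {(1, 1), (1, 6), (2, 1), (3, 0), (5, 3), (6, 2)}; count = 6.

For each of the 49 pairs (x, y) ∈ F_7², evaluate f(x, y) mod 7. Record the zeros.
  x = 0: [0↦4, 1↦1, 2↦6, 3↦4, 4↦1, 5↦3, 6↦2]  zeros at y ∈ ∅
  x = 1: [0↦1, 1↦0, 2↦3, 3↦2, 4↦3, 5↦5, 6↦0]  zeros at y ∈ {1, 6}
  x = 2: [0↦2, 1↦0, 2↦5, 3↦2, 4↦4, 5↦3, 6↦5]  zeros at y ∈ {1}
  x = 3: [0↦0, 1↦1, 2↦5, 3↦4, 4↦4, 5↦4, 6↦3]  zeros at y ∈ {0}
  x = 4: [0↦2, 1↦3, 2↦3, 3↦1, 4↦3, 5↦1, 6↦1]  zeros at y ∈ ∅
  x = 5: [0↦1, 1↦6, 2↦6, 3↦0, 4↦1, 5↦1, 6↦6]  zeros at y ∈ {3}
  x = 6: [0↦4, 1↦3, 2↦0, 3↦1, 4↦5, 5↦4, 6↦4]  zeros at y ∈ {2}
Collecting zeros: affine points = {(1, 1), (1, 6), (2, 1), (3, 0), (5, 3), (6, 2)}.
Total count |C(F_7)_aff| = 6.


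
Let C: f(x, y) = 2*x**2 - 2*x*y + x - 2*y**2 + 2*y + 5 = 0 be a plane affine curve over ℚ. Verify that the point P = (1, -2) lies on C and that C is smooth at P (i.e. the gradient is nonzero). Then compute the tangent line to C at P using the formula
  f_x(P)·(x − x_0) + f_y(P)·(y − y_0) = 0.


Tangent line at P: 9*x + 8*y + 7 = 0.

Step 1: f(1, -2) = 0, so P lies on C.
Step 2: partial derivatives
  f_x(x, y) = 4*x - 2*y + 1, f_y(x, y) = -2*x - 4*y + 2.
  f_x(P) = 9, f_y(P) = 8 (gradient nonzero, so P is smooth).
Step 3: tangent line at P: 9·(x − 1) + 8·(y − -2) = 0.
Expanding: 9*x + 8*y + 7 = 0.


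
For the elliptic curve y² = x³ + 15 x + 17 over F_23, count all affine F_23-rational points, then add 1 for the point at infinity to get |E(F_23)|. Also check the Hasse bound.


Affine points = {(2, 3), (2, 20), (4, 7), (4, 16), (6, 1), (6, 22), (11, 8), (11, 15), (12, 4), (12, 19), (14, 2), (14, 21), (15, 11), (15, 12), (16, 11), (16, 12), (18, 1), (18, 22), (19, 10), (19, 13), (21, 5), (21, 18), (22, 1), (22, 22)}; affine count = 24; |E(F_23)| = 25.

Discriminant check: Δ ∝ 4a³ + 27b² = 4·15³ + 27·17² = 4·3375 + 27·289 ≡ 5 (mod 23). Nonzero ⇒ E is nonsingular.
For each x ∈ F_23, compute rhs = x³ + 15·x + 17 mod 23, then count y ∈ F_23 with y² ≡ rhs.
  x = 0: rhs = 17, matching y values: none (0 points).
  x = 1: rhs = 10, matching y values: none (0 points).
  x = 2: rhs = 9, matching y values: 3, 20 (2 points).
  x = 3: rhs = 20, matching y values: none (0 points).
  x = 4: rhs = 3, matching y values: 7, 16 (2 points).
  x = 5: rhs = 10, matching y values: none (0 points).
  x = 6: rhs = 1, matching y values: 1, 22 (2 points).
  x = 7: rhs = 5, matching y values: none (0 points).
  x = 8: rhs = 5, matching y values: none (0 points).
  x = 9: rhs = 7, matching y values: none (0 points).
  x = 10: rhs = 17, matching y values: none (0 points).
  x = 11: rhs = 18, matching y values: 8, 15 (2 points).
  x = 12: rhs = 16, matching y values: 4, 19 (2 points).
  x = 13: rhs = 17, matching y values: none (0 points).
  x = 14: rhs = 4, matching y values: 2, 21 (2 points).
  x = 15: rhs = 6, matching y values: 11, 12 (2 points).
  x = 16: rhs = 6, matching y values: 11, 12 (2 points).
  x = 17: rhs = 10, matching y values: none (0 points).
  x = 18: rhs = 1, matching y values: 1, 22 (2 points).
  x = 19: rhs = 8, matching y values: 10, 13 (2 points).
  x = 20: rhs = 14, matching y values: none (0 points).
  x = 21: rhs = 2, matching y values: 5, 18 (2 points).
  x = 22: rhs = 1, matching y values: 1, 22 (2 points).
Total affine count: 24.
Full point count |E(F_23)| = 24 + 1 = 25.
Hasse bound: |25 − (23+1)| = |1| = 1 ≤ 2√23 ≈ 9.5917 ✓.


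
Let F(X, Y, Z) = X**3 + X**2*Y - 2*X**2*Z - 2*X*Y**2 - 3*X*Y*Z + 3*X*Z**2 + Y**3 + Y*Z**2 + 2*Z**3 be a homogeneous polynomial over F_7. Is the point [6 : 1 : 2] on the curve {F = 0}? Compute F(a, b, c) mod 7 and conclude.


F(6,1,2) ≡ 6 (mod 7); P is NOT on the curve.

Evaluate F(6, 1, 2) term-by-term (mod 7).
  X**3 ↦ 1·216·1·1 = 216
  X**2*Y ↦ 1·36·1·1 = 36
  -2*X**2*Z ↦ -2·36·1·2 = -144
  -2*X*Y**2 ↦ -2·6·1·1 = -12
  -3*X*Y*Z ↦ -3·6·1·2 = -36
  3*X*Z**2 ↦ 3·6·1·4 = 72
  Y**3 ↦ 1·1·1·1 = 1
  Y*Z**2 ↦ 1·1·1·4 = 4
  2*Z**3 ↦ 2·1·1·8 = 16
Sum: F(6, 1, 2) = (216) + (36) + (-144) + (-12) + (-36) + (72) + (1) + (4) + (16) = 153.
Reducing mod 7: 153 ≡ 6 (mod 7).
Since F(a, b, c) ≡ 6 ≠ 0 (mod 7), P does NOT lie on the curve.


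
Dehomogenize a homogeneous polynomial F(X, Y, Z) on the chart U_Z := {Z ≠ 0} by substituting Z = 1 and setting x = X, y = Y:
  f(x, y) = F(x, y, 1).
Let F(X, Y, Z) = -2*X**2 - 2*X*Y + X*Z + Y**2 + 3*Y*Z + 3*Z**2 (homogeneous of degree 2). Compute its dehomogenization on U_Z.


f(x, y) = -2*x**2 - 2*x*y + x + y**2 + 3*y + 3

On U_Z we set Z = 1. Each monomial c·X^i·Y^j·Z^k in F becomes c·x^i·y^j·1^k = c·x^i·y^j.
Substituting Z = 1: F(X, Y, 1) = -2*x**2 - 2*x*y + x + y**2 + 3*y + 3.
Note: deg(f) ≤ deg(F) = 2; strict inequality happens when F is divisible by Z (lost terms).


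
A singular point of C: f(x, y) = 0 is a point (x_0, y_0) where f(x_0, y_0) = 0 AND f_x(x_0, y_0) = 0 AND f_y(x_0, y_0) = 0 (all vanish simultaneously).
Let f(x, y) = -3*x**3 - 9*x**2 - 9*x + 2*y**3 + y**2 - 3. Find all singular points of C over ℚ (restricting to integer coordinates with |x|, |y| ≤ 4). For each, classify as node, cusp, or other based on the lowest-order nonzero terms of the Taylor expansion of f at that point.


Singular points: {(-1, 0)}; classification: cusp.

Compute partial derivatives:
  f_x = -9*x**2 - 18*x - 9.
  f_y = 6*y**2 + 2*y.
Scan x_0 ∈ {−4, ..., 4}. For each x_0, f_y(x_0, y) is a polynomial in y; find its integer roots y ∈ {−4, ..., 4}, then test f_x and f at those candidates.
  x = -4: f_y(-4, y) = 6*y**2 + 2*y; vanishes at y ∈ {0}. (-4, 0): f_x = -81 ≠ 0.
  x = -3: f_y(-3, y) = 6*y**2 + 2*y; vanishes at y ∈ {0}. (-3, 0): f_x = -36 ≠ 0.
  x = -2: f_y(-2, y) = 6*y**2 + 2*y; vanishes at y ∈ {0}. (-2, 0): f_x = -9 ≠ 0.
  x = -1: f_y(-1, y) = 6*y**2 + 2*y; vanishes at y ∈ {0}. (-1, 0): f_x = 0, f = 0 — SINGULAR.
  x = 0: f_y(0, y) = 6*y**2 + 2*y; vanishes at y ∈ {0}. (0, 0): f_x = -9 ≠ 0.
  x = 1: f_y(1, y) = 6*y**2 + 2*y; vanishes at y ∈ {0}. (1, 0): f_x = -36 ≠ 0.
  x = 2: f_y(2, y) = 6*y**2 + 2*y; vanishes at y ∈ {0}. (2, 0): f_x = -81 ≠ 0.
  x = 3: f_y(3, y) = 6*y**2 + 2*y; vanishes at y ∈ {0}. (3, 0): f_x = -144 ≠ 0.
  x = 4: f_y(4, y) = 6*y**2 + 2*y; vanishes at y ∈ {0}. (4, 0): f_x = -225 ≠ 0.
Only singular point on the grid: (-1, 0).
Classify: substitute x = -1 + u, y = 0 + v and expand: f = -3*u**3 + 2*v**3 + v**2.
No constant or linear terms (consistent with a singular point). Quadratic part: v**2. Cubic part: -3*u**3 + 2*v**3.
The quadratic part v**2 is a perfect square, so there is a single (double) tangent line v = 0, i.e. y = 0. Restricting the cubic part to that line (v = 0) leaves -3*u**3 ≠ 0, so f is not divisible by v and the branch is v² ≈ 3*u**3 to lowest order — this is a cusp.
Classification: cusp.


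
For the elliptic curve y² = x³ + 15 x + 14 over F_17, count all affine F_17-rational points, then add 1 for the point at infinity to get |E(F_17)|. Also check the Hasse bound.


Affine points = {(1, 8), (1, 9), (2, 1), (2, 16), (3, 1), (3, 16), (4, 6), (4, 11), (8, 0), (10, 5), (10, 12), (12, 1), (12, 16), (13, 3), (13, 14), (16, 7), (16, 10)}; affine count = 17; |E(F_17)| = 18.

Discriminant check: Δ ∝ 4a³ + 27b² = 4·15³ + 27·14² = 4·3375 + 27·196 ≡ 7 (mod 17). Nonzero ⇒ E is nonsingular.
For each x ∈ F_17, compute rhs = x³ + 15·x + 14 mod 17, then count y ∈ F_17 with y² ≡ rhs.
  x = 0: rhs = 14, matching y values: none (0 points).
  x = 1: rhs = 13, matching y values: 8, 9 (2 points).
  x = 2: rhs = 1, matching y values: 1, 16 (2 points).
  x = 3: rhs = 1, matching y values: 1, 16 (2 points).
  x = 4: rhs = 2, matching y values: 6, 11 (2 points).
  x = 5: rhs = 10, matching y values: none (0 points).
  x = 6: rhs = 14, matching y values: none (0 points).
  x = 7: rhs = 3, matching y values: none (0 points).
  x = 8: rhs = 0, matching y values: 0 (1 points).
  x = 9: rhs = 11, matching y values: none (0 points).
  x = 10: rhs = 8, matching y values: 5, 12 (2 points).
  x = 11: rhs = 14, matching y values: none (0 points).
  x = 12: rhs = 1, matching y values: 1, 16 (2 points).
  x = 13: rhs = 9, matching y values: 3, 14 (2 points).
  x = 14: rhs = 10, matching y values: none (0 points).
  x = 15: rhs = 10, matching y values: none (0 points).
  x = 16: rhs = 15, matching y values: 7, 10 (2 points).
Total affine count: 17.
Full point count |E(F_17)| = 17 + 1 = 18.
Hasse bound: |18 − (17+1)| = |0| = 0 ≤ 2√17 ≈ 8.2462 ✓.


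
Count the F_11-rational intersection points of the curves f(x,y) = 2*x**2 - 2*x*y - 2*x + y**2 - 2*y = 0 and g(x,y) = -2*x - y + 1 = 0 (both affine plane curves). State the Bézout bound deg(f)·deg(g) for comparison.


Common zeros: {(3, 6), (4, 4)}; count = 2; Bézout bound = 2.

deg(f) = 2, deg(g) = 1, so Bézout bound = 2.
Scan x ∈ F_11. For each x, list the y ∈ F_11 with f(x, y) ≡ 0 and those with g(x, y) ≡ 0 (mod 11); the common zeros in that column are the intersection.
  x = 0: f ≡ 0 at y ∈ {0, 2}; g ≡ 0 at y ∈ {1}; common: ∅.
  x = 1: f ≡ 0 at y ∈ {0, 4}; g ≡ 0 at y ∈ {10}; common: ∅.
  x = 2: f ≡ 0 at y ∈ {7, 10}; g ≡ 0 at y ∈ {8}; common: ∅.
  x = 3: f ≡ 0 at y ∈ {2, 6}; g ≡ 0 at y ∈ {6}; common: {6}.
  x = 4: f ≡ 0 at y ∈ {4, 6}; g ≡ 0 at y ∈ {4}; common: {4}.
  x = 5: f ≡ 0 at y ∈ ∅; g ≡ 0 at y ∈ {2}; common: ∅.
  x = 6: f ≡ 0 at y ∈ {7}; g ≡ 0 at y ∈ {0}; common: ∅.
  x = 7: f ≡ 0 at y ∈ ∅; g ≡ 0 at y ∈ {9}; common: ∅.
  x = 8: f ≡ 0 at y ∈ ∅; g ≡ 0 at y ∈ {7}; common: ∅.
  x = 9: f ≡ 0 at y ∈ {10}; g ≡ 0 at y ∈ {5}; common: ∅.
  x = 10: f ≡ 0 at y ∈ ∅; g ≡ 0 at y ∈ {3}; common: ∅.
Collecting: common zeros = {(3, 6), (4, 4)}, so the count is 2.
Comparison with the Bézout bound: 2 ≤ 2 = deg(f)·deg(g), as expected for curves with no common component (the bound is attained).


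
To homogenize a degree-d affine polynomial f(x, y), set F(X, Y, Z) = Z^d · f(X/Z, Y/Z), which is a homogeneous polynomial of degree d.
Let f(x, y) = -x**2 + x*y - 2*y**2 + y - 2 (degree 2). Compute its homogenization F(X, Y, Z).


F(X, Y, Z) = -X**2 + X*Y - 2*Y**2 + Y*Z - 2*Z**2

deg(f) = 2.
Substitute x = X/Z, y = Y/Z into f, then multiply by Z^2.
  monomial -1·x^2·y^0 ↦ -1·X^2·Y^0·Z^0.
  monomial 1·x^1·y^1 ↦ 1·X^1·Y^1·Z^0.
  monomial -2·x^0·y^2 ↦ -2·X^0·Y^2·Z^0.
  monomial 1·x^0·y^1 ↦ 1·X^0·Y^1·Z^1.
  monomial -2·x^0·y^0 ↦ -2·X^0·Y^0·Z^2.
Collecting: F(X, Y, Z) = -X**2 + X*Y - 2*Y**2 + Y*Z - 2*Z**2.


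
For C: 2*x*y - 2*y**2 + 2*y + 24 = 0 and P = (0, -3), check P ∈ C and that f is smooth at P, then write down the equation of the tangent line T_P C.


Tangent line at P: -6*x + 14*y + 42 = 0.

Step 1: f(0, -3) = 0, so P lies on C.
Step 2: partial derivatives
  f_x(x, y) = 2*y, f_y(x, y) = 2*x - 4*y + 2.
  f_x(P) = -6, f_y(P) = 14 (gradient nonzero, so P is smooth).
Step 3: tangent line at P: -6·(x − 0) + 14·(y − -3) = 0.
Expanding: -6*x + 14*y + 42 = 0.


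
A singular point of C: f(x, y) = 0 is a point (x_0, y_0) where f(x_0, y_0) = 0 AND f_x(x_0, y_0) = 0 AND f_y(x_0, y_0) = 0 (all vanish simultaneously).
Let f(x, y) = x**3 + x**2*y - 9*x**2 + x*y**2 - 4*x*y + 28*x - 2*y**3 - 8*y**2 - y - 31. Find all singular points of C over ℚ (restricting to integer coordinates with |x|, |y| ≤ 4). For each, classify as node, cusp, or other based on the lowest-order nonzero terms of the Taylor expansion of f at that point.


Singular points: {(3, -1)}; classification: node.

Compute partial derivatives:
  f_x = 3*x**2 + 2*x*y - 18*x + y**2 - 4*y + 28.
  f_y = x**2 + 2*x*y - 4*x - 6*y**2 - 16*y - 1.
Scan x_0 ∈ {−4, ..., 4}. For each x_0, f_y(x_0, y) is a polynomial in y; find its integer roots y ∈ {−4, ..., 4}, then test f_x and f at those candidates.
  x = -4: f_y(-4, y) = -6*y**2 - 24*y + 31; no integer root y with |y| ≤ 4.
  x = -3: f_y(-3, y) = -6*y**2 - 22*y + 20; no integer root y with |y| ≤ 4.
  x = -2: f_y(-2, y) = -6*y**2 - 20*y + 11; no integer root y with |y| ≤ 4.
  x = -1: f_y(-1, y) = -6*y**2 - 18*y + 4; no integer root y with |y| ≤ 4.
  x = 0: f_y(0, y) = -6*y**2 - 16*y - 1; no integer root y with |y| ≤ 4.
  x = 1: f_y(1, y) = -6*y**2 - 14*y - 4; vanishes at y ∈ {-2}. (1, -2): f_x = 21 ≠ 0.
  x = 2: f_y(2, y) = -6*y**2 - 12*y - 5; no integer root y with |y| ≤ 4.
  x = 3: f_y(3, y) = -6*y**2 - 10*y - 4; vanishes at y ∈ {-1}. (3, -1): f_x = 0, f = 0 — SINGULAR.
  x = 4: f_y(4, y) = -6*y**2 - 8*y - 1; no integer root y with |y| ≤ 4.
Only singular point on the grid: (3, -1).
Classify: substitute x = 3 + u, y = -1 + v and expand: f = u**3 + u**2*v - u**2 + u*v**2 - 2*v**3 + v**2.
No constant or linear terms (consistent with a singular point). Quadratic part: -u**2 + v**2. Cubic part: u**3 + u**2*v + u*v**2 - 2*v**3.
The quadratic part v**2 - u**2 = (v − u)(v + u) splits into two distinct linear factors, so there are two distinct tangent lines y − -1 = ±(x − 3) — this is a node (ordinary double point).
Classification: node.


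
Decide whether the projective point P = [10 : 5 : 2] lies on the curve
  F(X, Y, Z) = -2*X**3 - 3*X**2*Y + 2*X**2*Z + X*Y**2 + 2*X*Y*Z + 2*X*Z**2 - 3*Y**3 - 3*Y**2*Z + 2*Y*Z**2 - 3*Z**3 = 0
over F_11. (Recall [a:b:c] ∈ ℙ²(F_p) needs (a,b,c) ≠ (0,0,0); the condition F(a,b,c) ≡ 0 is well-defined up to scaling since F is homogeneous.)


F(10,5,2) ≡ 1 (mod 11); P is NOT on the curve.

Evaluate F(10, 5, 2) term-by-term (mod 11).
  -2*X**3 ↦ -2·1000·1·1 = -2000
  -3*X**2*Y ↦ -3·100·5·1 = -1500
  2*X**2*Z ↦ 2·100·1·2 = 400
  X*Y**2 ↦ 1·10·25·1 = 250
  2*X*Y*Z ↦ 2·10·5·2 = 200
  2*X*Z**2 ↦ 2·10·1·4 = 80
  -3*Y**3 ↦ -3·1·125·1 = -375
  -3*Y**2*Z ↦ -3·1·25·2 = -150
  2*Y*Z**2 ↦ 2·1·5·4 = 40
  -3*Z**3 ↦ -3·1·1·8 = -24
Sum: F(10, 5, 2) = (-2000) + (-1500) + (400) + (250) + (200) + (80) + (-375) + (-150) + (40) + (-24) = -3079.
Reducing mod 11: -3079 ≡ 1 (mod 11).
Since F(a, b, c) ≡ 1 ≠ 0 (mod 11), P does NOT lie on the curve.


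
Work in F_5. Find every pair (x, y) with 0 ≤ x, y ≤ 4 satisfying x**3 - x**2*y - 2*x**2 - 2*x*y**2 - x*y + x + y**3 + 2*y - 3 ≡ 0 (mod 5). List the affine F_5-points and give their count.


Affine F_5-points: {(0, 1), (0, 3)}; count = 2.

For each of the 25 pairs (x, y) ∈ F_5², evaluate f(x, y) mod 5. Record the zeros.
  x = 0: [0↦2, 1↦0, 2↦4, 3↦0, 4↦4]  zeros at y ∈ {1, 3}
  x = 1: [0↦2, 1↦1, 2↦2, 3↦1, 4↦4]  zeros at y ∈ ∅
  x = 2: [0↦4, 1↦2, 2↦3, 3↦3, 4↦3]  zeros at y ∈ ∅
  x = 3: [0↦4, 1↦4, 2↦3, 3↦2, 4↦2]  zeros at y ∈ ∅
  x = 4: [0↦3, 1↦3, 2↦3, 3↦4, 4↦2]  zeros at y ∈ ∅
Collecting zeros: affine points = {(0, 1), (0, 3)}.
Total count |C(F_5)_aff| = 2.


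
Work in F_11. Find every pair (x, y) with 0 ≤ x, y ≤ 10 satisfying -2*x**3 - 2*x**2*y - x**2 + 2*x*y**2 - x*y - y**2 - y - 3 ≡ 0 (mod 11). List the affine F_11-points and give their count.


Affine F_11-points: {(0, 5), (2, 2), (2, 9), (3, 0), (6, 1), (9, 4), (9, 10)}; count = 7.

For each of the 121 pairs (x, y) ∈ F_11², evaluate f(x, y) mod 11. Record the zeros.
  x = 0: [0↦8, 1↦6, 2↦2, 3↦7, 4↦10, 5↦0, 6↦10, 7↦7, 8↦2, 9↦6, 10↦8]  zeros at y ∈ {5}
  x = 1: [0↦5, 1↦2, 2↦1, 3↦2, 4↦5, 5↦10, 6↦6, 7↦4, 8↦4, 9↦6, 10↦10]  zeros at y ∈ ∅
  x = 2: [0↦10, 1↦2, 2↦0, 3↦4, 4↦3, 5↦8, 6↦8, 7↦3, 8↦4, 9↦0, 10↦2]  zeros at y ∈ {2, 9}
  x = 3: [0↦0, 1↦5, 2↦9, 3↦1, 4↦3, 5↦4, 6↦4, 7↦3, 8↦1, 9↦9, 10↦5]  zeros at y ∈ {0}
  x = 4: [0↦7, 1↦10, 2↦5, 3↦3, 4↦4, 5↦8, 6↦4, 7↦3, 8↦5, 9↦10, 10↦7]  zeros at y ∈ ∅
  x = 5: [0↦8, 1↦5, 2↦9, 3↦9, 4↦5, 5↦8, 6↦7, 7↦2, 8↦4, 9↦2, 10↦7]  zeros at y ∈ ∅
  x = 6: [0↦2, 1↦0, 2↦9, 3↦7, 4↦5, 5↦3, 6↦1, 7↦10, 8↦8, 9↦6, 10↦4]  zeros at y ∈ {1}
  x = 7: [0↦10, 1↦5, 2↦4, 3↦7, 4↦3, 5↦3, 6↦7, 7↦4, 8↦5, 9↦10, 10↦8]  zeros at y ∈ ∅
  x = 8: [0↦9, 1↦8, 2↦4, 3↦8, 4↦9, 5↦7, 6↦2, 7↦5, 8↦5, 9↦2, 10↦7]  zeros at y ∈ ∅
  x = 9: [0↦9, 1↦8, 2↦8, 3↦9, 4↦0, 5↦3, 6↦7, 7↦1, 8↦7, 9↦3, 10↦0]  zeros at y ∈ {4, 10}
  x = 10: [0↦9, 1↦4, 2↦4, 3↦9, 4↦8, 5↦1, 6↦10, 7↦2, 8↦10, 9↦1, 10↦8]  zeros at y ∈ ∅
Collecting zeros: affine points = {(0, 5), (2, 2), (2, 9), (3, 0), (6, 1), (9, 4), (9, 10)}.
Total count |C(F_11)_aff| = 7.


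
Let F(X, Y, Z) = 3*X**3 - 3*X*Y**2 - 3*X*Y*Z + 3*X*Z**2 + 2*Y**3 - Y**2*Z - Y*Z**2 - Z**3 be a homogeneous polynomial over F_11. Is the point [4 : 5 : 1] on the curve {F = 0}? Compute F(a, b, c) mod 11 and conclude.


F(4,5,1) ≡ 8 (mod 11); P is NOT on the curve.

Evaluate F(4, 5, 1) term-by-term (mod 11).
  3*X**3 ↦ 3·64·1·1 = 192
  -3*X*Y**2 ↦ -3·4·25·1 = -300
  -3*X*Y*Z ↦ -3·4·5·1 = -60
  3*X*Z**2 ↦ 3·4·1·1 = 12
  2*Y**3 ↦ 2·1·125·1 = 250
  -Y**2*Z ↦ -1·1·25·1 = -25
  -Y*Z**2 ↦ -1·1·5·1 = -5
  -Z**3 ↦ -1·1·1·1 = -1
Sum: F(4, 5, 1) = (192) + (-300) + (-60) + (12) + (250) + (-25) + (-5) + (-1) = 63.
Reducing mod 11: 63 ≡ 8 (mod 11).
Since F(a, b, c) ≡ 8 ≠ 0 (mod 11), P does NOT lie on the curve.


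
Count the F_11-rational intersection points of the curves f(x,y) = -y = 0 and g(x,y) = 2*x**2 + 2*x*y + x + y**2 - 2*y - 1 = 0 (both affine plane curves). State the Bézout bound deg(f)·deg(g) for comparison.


Common zeros: {(6, 0), (10, 0)}; count = 2; Bézout bound = 2.

deg(f) = 1, deg(g) = 2, so Bézout bound = 2.
Scan x ∈ F_11. For each x, list the y ∈ F_11 with f(x, y) ≡ 0 and those with g(x, y) ≡ 0 (mod 11); the common zeros in that column are the intersection.
  x = 0: f ≡ 0 at y ∈ {0}; g ≡ 0 at y ∈ ∅; common: ∅.
  x = 1: f ≡ 0 at y ∈ {0}; g ≡ 0 at y ∈ {3, 8}; common: ∅.
  x = 2: f ≡ 0 at y ∈ {0}; g ≡ 0 at y ∈ {4, 5}; common: ∅.
  x = 3: f ≡ 0 at y ∈ {0}; g ≡ 0 at y ∈ ∅; common: ∅.
  x = 4: f ≡ 0 at y ∈ {0}; g ≡ 0 at y ∈ ∅; common: ∅.
  x = 5: f ≡ 0 at y ∈ {0}; g ≡ 0 at y ∈ ∅; common: ∅.
  x = 6: f ≡ 0 at y ∈ {0}; g ≡ 0 at y ∈ {0, 1}; common: {0}.
  x = 7: f ≡ 0 at y ∈ {0}; g ≡ 0 at y ∈ {2, 8}; common: ∅.
  x = 8: f ≡ 0 at y ∈ {0}; g ≡ 0 at y ∈ ∅; common: ∅.
  x = 9: f ≡ 0 at y ∈ {0}; g ≡ 0 at y ∈ {1, 5}; common: ∅.
  x = 10: f ≡ 0 at y ∈ {0}; g ≡ 0 at y ∈ {0, 4}; common: {0}.
Collecting: common zeros = {(6, 0), (10, 0)}, so the count is 2.
Comparison with the Bézout bound: 2 ≤ 2 = deg(f)·deg(g), as expected for curves with no common component (the bound is attained).


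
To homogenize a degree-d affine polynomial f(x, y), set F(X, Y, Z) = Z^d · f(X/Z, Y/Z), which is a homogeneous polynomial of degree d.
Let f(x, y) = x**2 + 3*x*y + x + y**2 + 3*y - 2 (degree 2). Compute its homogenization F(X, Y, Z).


F(X, Y, Z) = X**2 + 3*X*Y + X*Z + Y**2 + 3*Y*Z - 2*Z**2

deg(f) = 2.
Substitute x = X/Z, y = Y/Z into f, then multiply by Z^2.
  monomial 1·x^2·y^0 ↦ 1·X^2·Y^0·Z^0.
  monomial 3·x^1·y^1 ↦ 3·X^1·Y^1·Z^0.
  monomial 1·x^1·y^0 ↦ 1·X^1·Y^0·Z^1.
  monomial 1·x^0·y^2 ↦ 1·X^0·Y^2·Z^0.
  monomial 3·x^0·y^1 ↦ 3·X^0·Y^1·Z^1.
  monomial -2·x^0·y^0 ↦ -2·X^0·Y^0·Z^2.
Collecting: F(X, Y, Z) = X**2 + 3*X*Y + X*Z + Y**2 + 3*Y*Z - 2*Z**2.


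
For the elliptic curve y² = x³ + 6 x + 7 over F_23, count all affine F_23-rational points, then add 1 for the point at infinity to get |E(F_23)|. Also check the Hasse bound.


Affine points = {(2, 2), (2, 21), (3, 11), (3, 12), (4, 7), (4, 16), (5, 1), (5, 22), (6, 11), (6, 12), (7, 1), (7, 22), (9, 10), (9, 13), (10, 3), (10, 20), (11, 1), (11, 22), (12, 6), (12, 17), (14, 11), (14, 12), (16, 6), (16, 17), (17, 10), (17, 13), (18, 6), (18, 17), (20, 10), (20, 13), (22, 0)}; affine count = 31; |E(F_23)| = 32.

Discriminant check: Δ ∝ 4a³ + 27b² = 4·6³ + 27·7² = 4·216 + 27·49 ≡ 2 (mod 23). Nonzero ⇒ E is nonsingular.
For each x ∈ F_23, compute rhs = x³ + 6·x + 7 mod 23, then count y ∈ F_23 with y² ≡ rhs.
  x = 0: rhs = 7, matching y values: none (0 points).
  x = 1: rhs = 14, matching y values: none (0 points).
  x = 2: rhs = 4, matching y values: 2, 21 (2 points).
  x = 3: rhs = 6, matching y values: 11, 12 (2 points).
  x = 4: rhs = 3, matching y values: 7, 16 (2 points).
  x = 5: rhs = 1, matching y values: 1, 22 (2 points).
  x = 6: rhs = 6, matching y values: 11, 12 (2 points).
  x = 7: rhs = 1, matching y values: 1, 22 (2 points).
  x = 8: rhs = 15, matching y values: none (0 points).
  x = 9: rhs = 8, matching y values: 10, 13 (2 points).
  x = 10: rhs = 9, matching y values: 3, 20 (2 points).
  x = 11: rhs = 1, matching y values: 1, 22 (2 points).
  x = 12: rhs = 13, matching y values: 6, 17 (2 points).
  x = 13: rhs = 5, matching y values: none (0 points).
  x = 14: rhs = 6, matching y values: 11, 12 (2 points).
  x = 15: rhs = 22, matching y values: none (0 points).
  x = 16: rhs = 13, matching y values: 6, 17 (2 points).
  x = 17: rhs = 8, matching y values: 10, 13 (2 points).
  x = 18: rhs = 13, matching y values: 6, 17 (2 points).
  x = 19: rhs = 11, matching y values: none (0 points).
  x = 20: rhs = 8, matching y values: 10, 13 (2 points).
  x = 21: rhs = 10, matching y values: none (0 points).
  x = 22: rhs = 0, matching y values: 0 (1 points).
Total affine count: 31.
Full point count |E(F_23)| = 31 + 1 = 32.
Hasse bound: |32 − (23+1)| = |8| = 8 ≤ 2√23 ≈ 9.5917 ✓.


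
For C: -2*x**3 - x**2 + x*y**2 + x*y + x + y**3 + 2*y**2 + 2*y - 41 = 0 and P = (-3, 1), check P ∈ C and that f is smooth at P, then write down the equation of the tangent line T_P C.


Tangent line at P: -45*x - 135 = 0.

Step 1: f(-3, 1) = 0, so P lies on C.
Step 2: partial derivatives
  f_x(x, y) = -6*x**2 - 2*x + y**2 + y + 1, f_y(x, y) = 2*x*y + x + 3*y**2 + 4*y + 2.
  f_x(P) = -45, f_y(P) = 0 (gradient nonzero, so P is smooth).
Step 3: tangent line at P: -45·(x − -3) + 0·(y − 1) = 0.
Expanding: -45*x - 135 = 0.


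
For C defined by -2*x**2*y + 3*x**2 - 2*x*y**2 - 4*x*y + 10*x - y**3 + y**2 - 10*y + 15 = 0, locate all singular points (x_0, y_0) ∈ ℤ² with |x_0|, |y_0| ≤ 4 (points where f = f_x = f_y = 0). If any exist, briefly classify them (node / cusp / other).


Singular points: {(-3, 2)}; classification: node.

Compute partial derivatives:
  f_x = -4*x*y + 6*x - 2*y**2 - 4*y + 10.
  f_y = -2*x**2 - 4*x*y - 4*x - 3*y**2 + 2*y - 10.
Scan x_0 ∈ {−4, ..., 4}. For each x_0, f_y(x_0, y) is a polynomial in y; find its integer roots y ∈ {−4, ..., 4}, then test f_x and f at those candidates.
  x = -4: f_y(-4, y) = -3*y**2 + 18*y - 26; no integer root y with |y| ≤ 4.
  x = -3: f_y(-3, y) = -3*y**2 + 14*y - 16; vanishes at y ∈ {2}. (-3, 2): f_x = 0, f = 0 — SINGULAR.
  x = -2: f_y(-2, y) = -3*y**2 + 10*y - 10; no integer root y with |y| ≤ 4.
  x = -1: f_y(-1, y) = -3*y**2 + 6*y - 8; no integer root y with |y| ≤ 4.
  x = 0: f_y(0, y) = -3*y**2 + 2*y - 10; no integer root y with |y| ≤ 4.
  x = 1: f_y(1, y) = -3*y**2 - 2*y - 16; no integer root y with |y| ≤ 4.
  x = 2: f_y(2, y) = -3*y**2 - 6*y - 26; no integer root y with |y| ≤ 4.
  x = 3: f_y(3, y) = -3*y**2 - 10*y - 40; no integer root y with |y| ≤ 4.
  x = 4: f_y(4, y) = -3*y**2 - 14*y - 58; no integer root y with |y| ≤ 4.
Only singular point on the grid: (-3, 2).
Classify: substitute x = -3 + u, y = 2 + v and expand: f = -2*u**2*v - u**2 - 2*u*v**2 - v**3 + v**2.
No constant or linear terms (consistent with a singular point). Quadratic part: -u**2 + v**2. Cubic part: -2*u**2*v - 2*u*v**2 - v**3.
The quadratic part v**2 - u**2 = (v − u)(v + u) splits into two distinct linear factors, so there are two distinct tangent lines y − 2 = ±(x − -3) — this is a node (ordinary double point).
Classification: node.


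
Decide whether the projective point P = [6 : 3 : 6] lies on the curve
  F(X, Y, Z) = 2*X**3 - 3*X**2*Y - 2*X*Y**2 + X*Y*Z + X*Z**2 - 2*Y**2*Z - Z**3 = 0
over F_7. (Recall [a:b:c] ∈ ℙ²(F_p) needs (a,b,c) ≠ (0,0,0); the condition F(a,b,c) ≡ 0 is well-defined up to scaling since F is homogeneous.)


F(6,3,6) ≡ 0 (mod 7); P is on the curve.

Evaluate F(6, 3, 6) term-by-term (mod 7).
  2*X**3 ↦ 2·216·1·1 = 432
  -3*X**2*Y ↦ -3·36·3·1 = -324
  -2*X*Y**2 ↦ -2·6·9·1 = -108
  X*Y*Z ↦ 1·6·3·6 = 108
  X*Z**2 ↦ 1·6·1·36 = 216
  -2*Y**2*Z ↦ -2·1·9·6 = -108
  -Z**3 ↦ -1·1·1·216 = -216
Sum: F(6, 3, 6) = (432) + (-324) + (-108) + (108) + (216) + (-108) + (-216) = 0.
Reducing mod 7: 0 ≡ 0 (mod 7).
Since F(a, b, c) ≡ 0 (mod 7), P lies on the curve.


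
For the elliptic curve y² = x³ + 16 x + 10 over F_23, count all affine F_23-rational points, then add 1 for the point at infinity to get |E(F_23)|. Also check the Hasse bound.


Affine points = {(1, 2), (1, 21), (2, 2), (2, 21), (3, 4), (3, 19), (4, 0), (5, 10), (5, 13), (6, 0), (8, 11), (8, 12), (9, 3), (9, 20), (13, 0), (18, 9), (18, 14), (20, 2), (20, 21), (21, 4), (21, 19), (22, 4), (22, 19)}; affine count = 23; |E(F_23)| = 24.

Discriminant check: Δ ∝ 4a³ + 27b² = 4·16³ + 27·10² = 4·4096 + 27·100 ≡ 17 (mod 23). Nonzero ⇒ E is nonsingular.
For each x ∈ F_23, compute rhs = x³ + 16·x + 10 mod 23, then count y ∈ F_23 with y² ≡ rhs.
  x = 0: rhs = 10, matching y values: none (0 points).
  x = 1: rhs = 4, matching y values: 2, 21 (2 points).
  x = 2: rhs = 4, matching y values: 2, 21 (2 points).
  x = 3: rhs = 16, matching y values: 4, 19 (2 points).
  x = 4: rhs = 0, matching y values: 0 (1 points).
  x = 5: rhs = 8, matching y values: 10, 13 (2 points).
  x = 6: rhs = 0, matching y values: 0 (1 points).
  x = 7: rhs = 5, matching y values: none (0 points).
  x = 8: rhs = 6, matching y values: 11, 12 (2 points).
  x = 9: rhs = 9, matching y values: 3, 20 (2 points).
  x = 10: rhs = 20, matching y values: none (0 points).
  x = 11: rhs = 22, matching y values: none (0 points).
  x = 12: rhs = 21, matching y values: none (0 points).
  x = 13: rhs = 0, matching y values: 0 (1 points).
  x = 14: rhs = 11, matching y values: none (0 points).
  x = 15: rhs = 14, matching y values: none (0 points).
  x = 16: rhs = 15, matching y values: none (0 points).
  x = 17: rhs = 20, matching y values: none (0 points).
  x = 18: rhs = 12, matching y values: 9, 14 (2 points).
  x = 19: rhs = 20, matching y values: none (0 points).
  x = 20: rhs = 4, matching y values: 2, 21 (2 points).
  x = 21: rhs = 16, matching y values: 4, 19 (2 points).
  x = 22: rhs = 16, matching y values: 4, 19 (2 points).
Total affine count: 23.
Full point count |E(F_23)| = 23 + 1 = 24.
Hasse bound: |24 − (23+1)| = |0| = 0 ≤ 2√23 ≈ 9.5917 ✓.


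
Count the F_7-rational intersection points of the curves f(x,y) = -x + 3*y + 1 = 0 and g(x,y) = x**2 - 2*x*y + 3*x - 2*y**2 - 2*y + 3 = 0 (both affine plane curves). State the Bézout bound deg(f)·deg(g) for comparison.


Common zeros: {(1, 0), (3, 3)}; count = 2; Bézout bound = 2.

deg(f) = 1, deg(g) = 2, so Bézout bound = 2.
Scan x ∈ F_7. For each x, list the y ∈ F_7 with f(x, y) ≡ 0 and those with g(x, y) ≡ 0 (mod 7); the common zeros in that column are the intersection.
  x = 0: f ≡ 0 at y ∈ {2}; g ≡ 0 at y ∈ {3}; common: ∅.
  x = 1: f ≡ 0 at y ∈ {0}; g ≡ 0 at y ∈ {0, 5}; common: {0}.
  x = 2: f ≡ 0 at y ∈ {5}; g ≡ 0 at y ∈ {2}; common: ∅.
  x = 3: f ≡ 0 at y ∈ {3}; g ≡ 0 at y ∈ {0, 3}; common: {3}.
  x = 4: f ≡ 0 at y ∈ {1}; g ≡ 0 at y ∈ ∅; common: ∅.
  x = 5: f ≡ 0 at y ∈ {6}; g ≡ 0 at y ∈ ∅; common: ∅.
  x = 6: f ≡ 0 at y ∈ {4}; g ≡ 0 at y ∈ {2, 5}; common: ∅.
Collecting: common zeros = {(1, 0), (3, 3)}, so the count is 2.
Comparison with the Bézout bound: 2 ≤ 2 = deg(f)·deg(g), as expected for curves with no common component (the bound is attained).


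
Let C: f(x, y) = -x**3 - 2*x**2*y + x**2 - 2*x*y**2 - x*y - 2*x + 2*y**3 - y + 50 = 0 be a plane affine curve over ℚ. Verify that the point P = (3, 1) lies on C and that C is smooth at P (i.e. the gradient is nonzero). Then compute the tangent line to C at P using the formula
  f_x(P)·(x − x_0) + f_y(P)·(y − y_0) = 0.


Tangent line at P: -38*x - 28*y + 142 = 0.

Step 1: f(3, 1) = 0, so P lies on C.
Step 2: partial derivatives
  f_x(x, y) = -3*x**2 - 4*x*y + 2*x - 2*y**2 - y - 2, f_y(x, y) = -2*x**2 - 4*x*y - x + 6*y**2 - 1.
  f_x(P) = -38, f_y(P) = -28 (gradient nonzero, so P is smooth).
Step 3: tangent line at P: -38·(x − 3) + -28·(y − 1) = 0.
Expanding: -38*x - 28*y + 142 = 0.


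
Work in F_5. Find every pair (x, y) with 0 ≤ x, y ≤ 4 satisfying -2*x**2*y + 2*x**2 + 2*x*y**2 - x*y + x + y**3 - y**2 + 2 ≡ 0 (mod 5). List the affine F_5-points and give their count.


Affine F_5-points: {(0, 3), (0, 4), (1, 0), (4, 1), (4, 3), (4, 4)}; count = 6.

For each of the 25 pairs (x, y) ∈ F_5², evaluate f(x, y) mod 5. Record the zeros.
  x = 0: [0↦2, 1↦2, 2↦1, 3↦0, 4↦0]  zeros at y ∈ {3, 4}
  x = 1: [0↦0, 1↦4, 2↦1, 3↦2, 4↦3]  zeros at y ∈ {0}
  x = 2: [0↦2, 1↦1, 2↦2, 3↦1, 4↦4]  zeros at y ∈ ∅
  x = 3: [0↦3, 1↦3, 2↦4, 3↦2, 4↦3]  zeros at y ∈ ∅
  x = 4: [0↦3, 1↦0, 2↦2, 3↦0, 4↦0]  zeros at y ∈ {1, 3, 4}
Collecting zeros: affine points = {(0, 3), (0, 4), (1, 0), (4, 1), (4, 3), (4, 4)}.
Total count |C(F_5)_aff| = 6.


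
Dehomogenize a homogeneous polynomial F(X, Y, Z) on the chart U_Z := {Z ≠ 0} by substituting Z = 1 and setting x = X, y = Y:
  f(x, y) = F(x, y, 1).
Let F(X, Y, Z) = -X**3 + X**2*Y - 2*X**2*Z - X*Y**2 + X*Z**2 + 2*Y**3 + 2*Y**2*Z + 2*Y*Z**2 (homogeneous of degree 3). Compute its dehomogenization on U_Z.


f(x, y) = -x**3 + x**2*y - 2*x**2 - x*y**2 + x + 2*y**3 + 2*y**2 + 2*y

On U_Z we set Z = 1. Each monomial c·X^i·Y^j·Z^k in F becomes c·x^i·y^j·1^k = c·x^i·y^j.
Substituting Z = 1: F(X, Y, 1) = -x**3 + x**2*y - 2*x**2 - x*y**2 + x + 2*y**3 + 2*y**2 + 2*y.
Note: deg(f) ≤ deg(F) = 3; strict inequality happens when F is divisible by Z (lost terms).


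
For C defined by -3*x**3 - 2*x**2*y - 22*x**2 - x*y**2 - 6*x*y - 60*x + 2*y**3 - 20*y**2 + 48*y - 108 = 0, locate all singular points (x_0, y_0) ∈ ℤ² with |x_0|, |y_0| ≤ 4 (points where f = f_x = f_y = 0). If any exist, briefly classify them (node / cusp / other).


Singular points: {(-3, 3)}; classification: node.

Compute partial derivatives:
  f_x = -9*x**2 - 4*x*y - 44*x - y**2 - 6*y - 60.
  f_y = -2*x**2 - 2*x*y - 6*x + 6*y**2 - 40*y + 48.
Scan x_0 ∈ {−4, ..., 4}. For each x_0, f_y(x_0, y) is a polynomial in y; find its integer roots y ∈ {−4, ..., 4}, then test f_x and f at those candidates.
  x = -4: f_y(-4, y) = 6*y**2 - 32*y + 40; vanishes at y ∈ {2}. (-4, 2): f_x = -12 ≠ 0.
  x = -3: f_y(-3, y) = 6*y**2 - 34*y + 48; vanishes at y ∈ {3}. (-3, 3): f_x = 0, f = 0 — SINGULAR.
  x = -2: f_y(-2, y) = 6*y**2 - 36*y + 52; no integer root y with |y| ≤ 4.
  x = -1: f_y(-1, y) = 6*y**2 - 38*y + 52; vanishes at y ∈ {2}. (-1, 2): f_x = -33 ≠ 0.
  x = 0: f_y(0, y) = 6*y**2 - 40*y + 48; no integer root y with |y| ≤ 4.
  x = 1: f_y(1, y) = 6*y**2 - 42*y + 40; no integer root y with |y| ≤ 4.
  x = 2: f_y(2, y) = 6*y**2 - 44*y + 28; no integer root y with |y| ≤ 4.
  x = 3: f_y(3, y) = 6*y**2 - 46*y + 12; no integer root y with |y| ≤ 4.
  x = 4: f_y(4, y) = 6*y**2 - 48*y - 8; no integer root y with |y| ≤ 4.
Only singular point on the grid: (-3, 3).
Classify: substitute x = -3 + u, y = 3 + v and expand: f = -3*u**3 - 2*u**2*v - u**2 - u*v**2 + 2*v**3 + v**2.
No constant or linear terms (consistent with a singular point). Quadratic part: -u**2 + v**2. Cubic part: -3*u**3 - 2*u**2*v - u*v**2 + 2*v**3.
The quadratic part v**2 - u**2 = (v − u)(v + u) splits into two distinct linear factors, so there are two distinct tangent lines y − 3 = ±(x − -3) — this is a node (ordinary double point).
Classification: node.


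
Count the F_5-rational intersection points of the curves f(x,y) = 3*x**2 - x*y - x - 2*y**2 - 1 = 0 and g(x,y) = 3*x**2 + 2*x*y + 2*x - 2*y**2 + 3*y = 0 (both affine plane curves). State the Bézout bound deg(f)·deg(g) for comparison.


Common zeros: ∅; count = 0; Bézout bound = 4.

deg(f) = 2, deg(g) = 2, so Bézout bound = 4.
Scan x ∈ F_5. For each x, list the y ∈ F_5 with f(x, y) ≡ 0 and those with g(x, y) ≡ 0 (mod 5); the common zeros in that column are the intersection.
  x = 0: f ≡ 0 at y ∈ ∅; g ≡ 0 at y ∈ {0, 4}; common: ∅.
  x = 1: f ≡ 0 at y ∈ {3, 4}; g ≡ 0 at y ∈ {0}; common: ∅.
  x = 2: f ≡ 0 at y ∈ {1, 3}; g ≡ 0 at y ∈ ∅; common: ∅.
  x = 3: f ≡ 0 at y ∈ ∅; g ≡ 0 at y ∈ {1}; common: ∅.
  x = 4: f ≡ 0 at y ∈ {4}; g ≡ 0 at y ∈ {1, 2}; common: ∅.
Collecting: common zeros = ∅, so the count is 0.
Comparison with the Bézout bound: 0 ≤ 4 = deg(f)·deg(g), as expected for curves with no common component (the affine F_5-count falls short of the bound because intersections may lie at infinity, over extension fields, or carry multiplicity).
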